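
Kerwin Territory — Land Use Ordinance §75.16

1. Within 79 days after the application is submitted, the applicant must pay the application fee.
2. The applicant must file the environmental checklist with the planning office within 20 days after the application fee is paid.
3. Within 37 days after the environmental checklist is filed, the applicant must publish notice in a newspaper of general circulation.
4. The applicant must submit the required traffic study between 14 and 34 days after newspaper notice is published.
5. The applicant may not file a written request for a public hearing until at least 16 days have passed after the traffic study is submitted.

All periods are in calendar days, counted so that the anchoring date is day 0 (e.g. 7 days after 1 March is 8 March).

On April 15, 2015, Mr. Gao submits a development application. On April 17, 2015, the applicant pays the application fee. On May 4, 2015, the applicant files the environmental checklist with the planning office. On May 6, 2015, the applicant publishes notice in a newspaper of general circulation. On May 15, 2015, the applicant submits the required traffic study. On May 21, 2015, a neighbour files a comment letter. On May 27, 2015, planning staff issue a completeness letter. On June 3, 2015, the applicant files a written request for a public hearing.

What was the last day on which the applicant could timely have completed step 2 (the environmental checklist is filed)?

Step 2 runs from April 17, 2015, when the application fee is paid. 20 days after April 17, 2015 is May 7, 2015.

May 7, 2015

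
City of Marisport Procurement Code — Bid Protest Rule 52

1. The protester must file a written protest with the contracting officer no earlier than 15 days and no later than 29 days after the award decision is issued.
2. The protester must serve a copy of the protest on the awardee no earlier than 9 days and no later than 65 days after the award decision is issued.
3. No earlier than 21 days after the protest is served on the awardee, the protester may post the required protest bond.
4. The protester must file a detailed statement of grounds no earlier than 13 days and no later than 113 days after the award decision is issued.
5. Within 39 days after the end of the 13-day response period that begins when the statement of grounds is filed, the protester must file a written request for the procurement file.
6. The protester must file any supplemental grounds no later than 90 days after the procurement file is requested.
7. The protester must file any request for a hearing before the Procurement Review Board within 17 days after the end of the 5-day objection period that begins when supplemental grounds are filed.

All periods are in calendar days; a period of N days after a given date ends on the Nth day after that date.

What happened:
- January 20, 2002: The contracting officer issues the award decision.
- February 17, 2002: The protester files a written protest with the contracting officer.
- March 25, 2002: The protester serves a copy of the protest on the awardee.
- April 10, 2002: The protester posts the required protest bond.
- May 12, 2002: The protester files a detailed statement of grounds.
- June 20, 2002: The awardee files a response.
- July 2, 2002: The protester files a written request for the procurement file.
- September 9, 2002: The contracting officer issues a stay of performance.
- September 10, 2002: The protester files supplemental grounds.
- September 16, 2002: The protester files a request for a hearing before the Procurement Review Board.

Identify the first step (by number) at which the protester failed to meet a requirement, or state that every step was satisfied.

Step 1 — 15 and 29 days from January 20, 2002 (when the award decision is issued) are February 4, 2002 and February 18, 2002 respectively; done February 17, 2002 — within the window.
Step 2 — 9 and 65 days from January 20, 2002 (when the award decision is issued) are January 29, 2002 and March 26, 2002 respectively; March 25, 2002 falls inside that range.
Step 3 — must wait 21 days from March 25, 2002 (when the protest is served on the awardee), so not before April 15, 2002; April 10, 2002 is 5 days before the earliest permitted date.
No need to go further; step 3 was not satisfied.

Step 3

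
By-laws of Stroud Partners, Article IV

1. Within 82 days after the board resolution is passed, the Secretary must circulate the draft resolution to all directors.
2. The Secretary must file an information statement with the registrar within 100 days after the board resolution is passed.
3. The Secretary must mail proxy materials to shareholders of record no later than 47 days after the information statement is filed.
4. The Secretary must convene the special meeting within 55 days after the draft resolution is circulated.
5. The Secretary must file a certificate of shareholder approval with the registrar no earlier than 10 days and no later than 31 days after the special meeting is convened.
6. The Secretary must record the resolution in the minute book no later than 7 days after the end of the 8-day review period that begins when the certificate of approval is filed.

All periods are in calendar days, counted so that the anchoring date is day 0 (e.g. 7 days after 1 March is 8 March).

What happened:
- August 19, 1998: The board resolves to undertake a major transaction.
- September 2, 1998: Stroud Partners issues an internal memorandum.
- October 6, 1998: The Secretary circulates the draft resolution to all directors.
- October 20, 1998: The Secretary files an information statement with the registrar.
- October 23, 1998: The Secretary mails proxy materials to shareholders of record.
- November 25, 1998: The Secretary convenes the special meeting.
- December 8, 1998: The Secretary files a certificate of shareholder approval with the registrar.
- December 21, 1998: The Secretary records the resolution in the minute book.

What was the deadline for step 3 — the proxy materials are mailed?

December 6, 1998

Step 3 runs from October 20, 1998, when the information statement is filed. 47 days after October 20, 1998 is December 6, 1998.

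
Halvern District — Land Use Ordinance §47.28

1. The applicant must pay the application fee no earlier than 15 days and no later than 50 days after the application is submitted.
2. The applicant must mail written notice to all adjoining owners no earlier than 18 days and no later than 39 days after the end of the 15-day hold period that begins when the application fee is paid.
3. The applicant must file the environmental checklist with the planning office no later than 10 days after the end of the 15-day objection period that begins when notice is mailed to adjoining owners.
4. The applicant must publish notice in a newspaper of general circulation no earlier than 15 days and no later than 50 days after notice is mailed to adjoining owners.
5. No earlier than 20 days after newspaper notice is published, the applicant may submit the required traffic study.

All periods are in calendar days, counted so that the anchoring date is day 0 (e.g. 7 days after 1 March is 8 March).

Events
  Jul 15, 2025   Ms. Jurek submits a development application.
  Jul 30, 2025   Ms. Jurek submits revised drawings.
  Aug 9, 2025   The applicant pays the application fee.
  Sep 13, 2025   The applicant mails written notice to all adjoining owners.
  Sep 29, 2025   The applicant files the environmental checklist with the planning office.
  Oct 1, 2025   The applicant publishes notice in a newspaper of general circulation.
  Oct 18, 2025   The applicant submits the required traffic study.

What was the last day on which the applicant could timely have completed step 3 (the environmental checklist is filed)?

Notice is mailed to adjoining owners on Sep 13, 2025; the 15-day objection period therefore ends Sep 28, 2025, and step 3 runs from that date. 10 days after Sep 28, 2025 is Oct 8, 2025.

Oct 8, 2025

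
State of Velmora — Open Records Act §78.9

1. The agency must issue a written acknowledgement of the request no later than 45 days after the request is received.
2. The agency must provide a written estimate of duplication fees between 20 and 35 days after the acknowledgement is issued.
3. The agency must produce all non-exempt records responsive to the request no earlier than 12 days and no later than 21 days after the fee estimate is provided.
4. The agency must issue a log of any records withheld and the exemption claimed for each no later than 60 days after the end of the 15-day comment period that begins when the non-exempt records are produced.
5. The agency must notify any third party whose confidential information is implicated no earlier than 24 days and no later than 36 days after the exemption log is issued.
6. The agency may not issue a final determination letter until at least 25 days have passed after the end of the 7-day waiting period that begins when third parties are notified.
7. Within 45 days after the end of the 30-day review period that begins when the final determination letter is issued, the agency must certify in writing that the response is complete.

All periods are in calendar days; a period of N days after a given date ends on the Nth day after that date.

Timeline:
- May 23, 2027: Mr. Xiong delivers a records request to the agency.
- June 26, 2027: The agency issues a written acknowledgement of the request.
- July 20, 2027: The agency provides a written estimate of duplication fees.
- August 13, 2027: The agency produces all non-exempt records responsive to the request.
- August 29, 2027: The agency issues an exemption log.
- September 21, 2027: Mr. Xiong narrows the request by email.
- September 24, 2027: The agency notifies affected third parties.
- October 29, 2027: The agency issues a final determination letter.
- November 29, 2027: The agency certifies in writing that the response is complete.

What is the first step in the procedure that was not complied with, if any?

Step 3

(1) due by May 23, 2027 + 45 days = July 7, 2027; done June 26, 2027 — timely.
(2) the permitted window runs from June 26, 2027 + 20 = July 16, 2027 to June 26, 2027 + 35 = July 31, 2027; done July 20, 2027, which is between those dates.
(3) the permitted window runs from July 20, 2027 + 12 = August 1, 2027 to July 20, 2027 + 21 = August 10, 2027; done August 13, 2027 — 3 days after the window closed.
Later steps need not be reached.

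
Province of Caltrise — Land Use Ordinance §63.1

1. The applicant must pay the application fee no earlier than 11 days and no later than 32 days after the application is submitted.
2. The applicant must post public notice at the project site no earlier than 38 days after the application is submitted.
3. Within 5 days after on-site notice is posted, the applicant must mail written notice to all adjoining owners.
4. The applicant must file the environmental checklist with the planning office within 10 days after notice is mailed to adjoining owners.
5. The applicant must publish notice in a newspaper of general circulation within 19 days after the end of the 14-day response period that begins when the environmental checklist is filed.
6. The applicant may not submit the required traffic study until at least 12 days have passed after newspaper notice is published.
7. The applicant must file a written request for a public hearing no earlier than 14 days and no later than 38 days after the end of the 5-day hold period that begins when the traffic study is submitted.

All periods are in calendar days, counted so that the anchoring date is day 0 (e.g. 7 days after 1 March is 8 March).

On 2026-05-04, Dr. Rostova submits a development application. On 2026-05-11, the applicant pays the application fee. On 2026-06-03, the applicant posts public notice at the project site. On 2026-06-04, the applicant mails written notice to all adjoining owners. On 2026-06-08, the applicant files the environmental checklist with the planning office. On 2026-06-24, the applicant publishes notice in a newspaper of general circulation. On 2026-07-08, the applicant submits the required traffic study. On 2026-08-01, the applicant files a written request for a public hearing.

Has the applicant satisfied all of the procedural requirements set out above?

Step 1 — 11 and 32 days from 2026-05-04 (when the application is submitted) are 2026-05-15 and 2026-06-05 respectively; done 2026-05-11 — 4 days before the window opened.

No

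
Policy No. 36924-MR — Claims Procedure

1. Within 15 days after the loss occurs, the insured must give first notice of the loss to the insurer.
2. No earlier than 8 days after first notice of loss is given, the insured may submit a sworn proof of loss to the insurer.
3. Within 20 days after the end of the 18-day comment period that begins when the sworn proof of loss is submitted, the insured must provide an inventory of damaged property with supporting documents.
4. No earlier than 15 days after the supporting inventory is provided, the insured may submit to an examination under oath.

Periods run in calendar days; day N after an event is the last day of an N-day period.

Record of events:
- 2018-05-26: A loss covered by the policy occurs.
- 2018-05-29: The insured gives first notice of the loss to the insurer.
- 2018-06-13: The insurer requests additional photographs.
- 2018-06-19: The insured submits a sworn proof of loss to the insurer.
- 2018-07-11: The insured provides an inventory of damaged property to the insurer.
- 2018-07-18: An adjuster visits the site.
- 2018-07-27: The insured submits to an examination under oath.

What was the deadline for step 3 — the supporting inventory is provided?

The sworn proof of loss is submitted on 2018-06-19; the 18-day comment period therefore ends 2018-07-07, and step 3 runs from that date. 20 days after 2018-07-07 is 2018-07-27.

2018-07-27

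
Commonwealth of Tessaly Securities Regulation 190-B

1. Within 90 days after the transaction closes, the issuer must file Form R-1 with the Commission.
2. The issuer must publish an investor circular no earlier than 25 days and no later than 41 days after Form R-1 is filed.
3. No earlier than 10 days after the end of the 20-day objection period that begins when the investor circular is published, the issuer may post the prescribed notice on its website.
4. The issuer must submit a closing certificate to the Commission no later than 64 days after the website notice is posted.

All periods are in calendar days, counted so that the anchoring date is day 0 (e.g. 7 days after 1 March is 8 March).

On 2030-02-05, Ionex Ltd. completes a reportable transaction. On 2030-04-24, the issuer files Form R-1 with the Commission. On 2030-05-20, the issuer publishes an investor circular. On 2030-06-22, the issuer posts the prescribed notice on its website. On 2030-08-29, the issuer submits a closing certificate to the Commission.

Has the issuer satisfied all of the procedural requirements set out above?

Step 1: 90 days after 2030-02-05 (when the transaction closes) is 2030-05-06; done 2030-04-24 — timely.
Step 2: the window is 25–41 days after 2030-04-24 (when Form R-1 is filed), so 2030-05-19 through 2030-06-04; 2030-05-20 falls inside that range.
Step 3: the earliest permitted date is 10 days after 2030-06-09 (end of the 20-day objection period, which began when the investor circular is published on 2030-05-20), i.e. 2030-06-19; 2030-06-22 is on or after that date.
Step 4: 64 days after 2030-06-22 (when the website notice is posted) is 2030-08-25; not done until 2030-08-29, 4 days after the deadline.

No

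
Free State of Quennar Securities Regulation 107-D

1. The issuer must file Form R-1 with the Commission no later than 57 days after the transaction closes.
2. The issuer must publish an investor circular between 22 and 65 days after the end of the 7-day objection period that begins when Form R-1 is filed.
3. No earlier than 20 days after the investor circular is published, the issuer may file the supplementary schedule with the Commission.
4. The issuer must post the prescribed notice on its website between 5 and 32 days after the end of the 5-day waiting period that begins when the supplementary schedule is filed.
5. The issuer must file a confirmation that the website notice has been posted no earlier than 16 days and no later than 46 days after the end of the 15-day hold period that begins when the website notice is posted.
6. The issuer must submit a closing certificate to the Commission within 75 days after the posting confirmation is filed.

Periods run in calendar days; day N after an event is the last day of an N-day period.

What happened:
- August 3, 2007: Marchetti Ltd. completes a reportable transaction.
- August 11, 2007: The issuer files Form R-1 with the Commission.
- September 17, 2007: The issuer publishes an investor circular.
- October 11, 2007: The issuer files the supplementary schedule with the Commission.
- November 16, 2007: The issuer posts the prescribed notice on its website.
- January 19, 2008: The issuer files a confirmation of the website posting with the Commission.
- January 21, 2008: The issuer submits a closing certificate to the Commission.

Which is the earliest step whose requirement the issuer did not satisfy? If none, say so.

Step 5

Step 1: 57 days after August 3, 2007 (when the transaction closes) is September 29, 2007; completed August 11, 2007, before the deadline.
Step 2: the window is 22–65 days after August 18, 2007 (end of the 7-day objection period, which began when Form R-1 is filed on August 11, 2007), so September 9, 2007 through October 22, 2007; done September 17, 2007 — within the window.
Step 3: the earliest permitted date is 20 days after September 17, 2007 (when the investor circular is published), i.e. October 7, 2007; done October 11, 2007, after the minimum wait.
Step 4: the window is 5–32 days after October 16, 2007 (end of the 5-day waiting period, which began when the supplementary schedule is filed on October 11, 2007), so October 21, 2007 through November 17, 2007; done November 16, 2007, which is between those dates.
Step 5: the window is 16–46 days after December 1, 2007 (end of the 15-day hold period, which began when the website notice is posted on November 16, 2007), so December 17, 2007 through January 16, 2008; January 19, 2008 is 3 days past the end of the window.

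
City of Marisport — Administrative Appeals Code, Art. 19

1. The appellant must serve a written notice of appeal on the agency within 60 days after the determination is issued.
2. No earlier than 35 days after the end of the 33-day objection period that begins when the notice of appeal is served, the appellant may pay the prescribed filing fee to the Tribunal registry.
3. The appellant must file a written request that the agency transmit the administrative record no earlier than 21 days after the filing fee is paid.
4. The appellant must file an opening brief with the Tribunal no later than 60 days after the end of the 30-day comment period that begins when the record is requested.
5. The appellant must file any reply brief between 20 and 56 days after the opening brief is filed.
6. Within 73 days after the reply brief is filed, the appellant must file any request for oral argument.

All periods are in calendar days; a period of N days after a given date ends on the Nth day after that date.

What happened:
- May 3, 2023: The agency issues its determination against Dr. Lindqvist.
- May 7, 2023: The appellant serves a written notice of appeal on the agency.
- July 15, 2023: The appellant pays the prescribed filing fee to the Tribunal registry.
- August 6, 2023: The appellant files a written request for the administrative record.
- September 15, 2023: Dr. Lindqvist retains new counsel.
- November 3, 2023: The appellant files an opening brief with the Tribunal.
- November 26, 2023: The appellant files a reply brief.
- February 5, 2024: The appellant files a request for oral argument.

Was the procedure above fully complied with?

Yes

(1) due by May 3, 2023 + 60 days = July 2, 2023; May 7, 2023 is within that limit.
(2) permitted from June 9, 2023 + 35 days = July 14, 2023 onward; done July 15, 2023 — permitted.
(3) permitted from July 15, 2023 + 21 days = August 5, 2023 onward; August 6, 2023 is on or after that date.
(4) due by September 5, 2023 + 60 days = November 4, 2023; completed November 3, 2023, before the deadline.
(5) the permitted window runs from November 3, 2023 + 20 = November 23, 2023 to November 3, 2023 + 56 = December 29, 2023; done November 26, 2023, which is between those dates.
(6) due by November 26, 2023 + 73 days = February 7, 2024; February 5, 2024 is within that limit.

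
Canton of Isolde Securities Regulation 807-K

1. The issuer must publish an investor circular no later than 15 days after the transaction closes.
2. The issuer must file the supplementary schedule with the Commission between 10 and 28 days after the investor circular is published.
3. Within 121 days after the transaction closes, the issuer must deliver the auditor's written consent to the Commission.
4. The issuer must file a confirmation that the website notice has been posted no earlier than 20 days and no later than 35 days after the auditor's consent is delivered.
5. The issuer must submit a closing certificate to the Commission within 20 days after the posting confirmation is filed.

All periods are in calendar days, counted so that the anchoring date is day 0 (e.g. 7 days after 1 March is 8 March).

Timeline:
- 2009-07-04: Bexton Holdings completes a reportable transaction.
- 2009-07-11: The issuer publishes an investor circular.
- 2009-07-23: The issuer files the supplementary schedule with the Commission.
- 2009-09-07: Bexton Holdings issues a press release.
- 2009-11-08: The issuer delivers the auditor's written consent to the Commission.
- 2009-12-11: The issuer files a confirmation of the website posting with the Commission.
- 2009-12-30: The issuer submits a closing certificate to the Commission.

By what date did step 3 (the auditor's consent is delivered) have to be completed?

Step 3 runs from 2009-07-04, when the transaction closes. 121 days after 2009-07-04 is 2009-11-02.

2009-11-02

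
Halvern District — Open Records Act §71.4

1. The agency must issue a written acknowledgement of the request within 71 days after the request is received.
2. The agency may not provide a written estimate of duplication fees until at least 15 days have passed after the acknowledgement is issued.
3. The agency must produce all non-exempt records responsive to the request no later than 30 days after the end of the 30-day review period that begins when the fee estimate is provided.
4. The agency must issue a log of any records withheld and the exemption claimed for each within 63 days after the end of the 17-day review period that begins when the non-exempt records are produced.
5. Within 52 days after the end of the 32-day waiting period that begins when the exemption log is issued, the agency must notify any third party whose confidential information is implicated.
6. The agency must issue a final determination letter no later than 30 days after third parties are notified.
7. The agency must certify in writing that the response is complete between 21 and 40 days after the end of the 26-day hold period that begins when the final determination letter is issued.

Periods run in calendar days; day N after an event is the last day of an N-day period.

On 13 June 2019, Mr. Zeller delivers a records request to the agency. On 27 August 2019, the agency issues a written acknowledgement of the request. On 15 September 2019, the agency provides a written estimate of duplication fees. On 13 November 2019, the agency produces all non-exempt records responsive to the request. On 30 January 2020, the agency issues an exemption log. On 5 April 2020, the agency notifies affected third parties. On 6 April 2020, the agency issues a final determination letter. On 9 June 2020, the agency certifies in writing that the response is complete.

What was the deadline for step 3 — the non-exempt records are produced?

The fee estimate is provided on 15 September 2019; the 30-day review period therefore ends 15 October 2019, and step 3 runs from that date. 30 days after 15 October 2019 is 14 November 2019.

14 November 2019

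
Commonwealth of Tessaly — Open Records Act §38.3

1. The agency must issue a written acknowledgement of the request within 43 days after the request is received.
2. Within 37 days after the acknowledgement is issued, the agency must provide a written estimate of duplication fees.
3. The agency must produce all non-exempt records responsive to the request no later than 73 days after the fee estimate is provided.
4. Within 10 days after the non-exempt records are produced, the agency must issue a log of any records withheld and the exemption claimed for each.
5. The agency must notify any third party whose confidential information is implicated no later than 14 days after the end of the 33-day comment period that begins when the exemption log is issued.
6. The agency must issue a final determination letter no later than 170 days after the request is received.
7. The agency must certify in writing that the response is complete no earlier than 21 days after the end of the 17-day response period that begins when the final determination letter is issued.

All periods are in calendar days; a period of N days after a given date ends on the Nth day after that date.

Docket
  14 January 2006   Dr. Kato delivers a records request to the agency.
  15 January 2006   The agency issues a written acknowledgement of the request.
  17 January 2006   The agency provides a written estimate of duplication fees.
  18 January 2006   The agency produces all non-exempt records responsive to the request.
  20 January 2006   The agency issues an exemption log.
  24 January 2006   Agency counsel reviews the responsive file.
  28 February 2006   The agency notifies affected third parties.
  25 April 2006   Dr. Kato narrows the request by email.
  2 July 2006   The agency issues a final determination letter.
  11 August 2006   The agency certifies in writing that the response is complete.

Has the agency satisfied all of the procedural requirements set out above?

(1) due by 14 January 2006 + 43 days = 26 February 2006; 15 January 2006 is within that limit.
(2) due by 15 January 2006 + 37 days = 21 February 2006; done 17 January 2006 — timely.
(3) due by 17 January 2006 + 73 days = 31 March 2006; done 18 January 2006 — timely.
(4) due by 18 January 2006 + 10 days = 28 January 2006; done 20 January 2006 — timely.
(5) due by 22 February 2006 + 14 days = 8 March 2006; done 28 February 2006 — timely.
(6) due by 14 January 2006 + 170 days = 3 July 2006; 2 July 2006 is within that limit.
(7) permitted from 19 July 2006 + 21 days = 9 August 2006 onward; done 11 August 2006, after the minimum wait.

Yes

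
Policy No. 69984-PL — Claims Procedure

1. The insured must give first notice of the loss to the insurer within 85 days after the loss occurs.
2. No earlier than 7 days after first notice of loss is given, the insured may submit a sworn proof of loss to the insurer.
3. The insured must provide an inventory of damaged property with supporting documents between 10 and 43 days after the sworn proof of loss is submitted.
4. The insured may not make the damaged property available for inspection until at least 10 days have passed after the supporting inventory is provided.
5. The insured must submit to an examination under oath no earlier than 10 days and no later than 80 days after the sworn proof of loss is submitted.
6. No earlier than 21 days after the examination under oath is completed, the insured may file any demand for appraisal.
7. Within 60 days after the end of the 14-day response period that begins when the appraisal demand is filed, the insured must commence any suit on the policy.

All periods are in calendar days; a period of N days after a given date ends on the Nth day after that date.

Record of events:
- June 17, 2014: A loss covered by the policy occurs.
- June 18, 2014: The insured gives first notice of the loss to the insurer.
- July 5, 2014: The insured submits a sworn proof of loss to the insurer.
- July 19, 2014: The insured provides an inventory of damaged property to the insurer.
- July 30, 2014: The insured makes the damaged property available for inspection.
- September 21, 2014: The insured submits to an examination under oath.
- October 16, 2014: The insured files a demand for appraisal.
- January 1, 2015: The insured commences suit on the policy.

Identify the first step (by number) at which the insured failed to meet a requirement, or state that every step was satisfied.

Step 1: 85 days after June 17, 2014 (when the loss occurs) is September 10, 2014; completed June 18, 2014, before the deadline.
Step 2: the earliest permitted date is 7 days after June 18, 2014 (when first notice of loss is given), i.e. June 25, 2014; done July 5, 2014, after the minimum wait.
Step 3: the window is 10–43 days after July 5, 2014 (when the sworn proof of loss is submitted), so July 15, 2014 through August 17, 2014; July 19, 2014 falls inside that range.
Step 4: the earliest permitted date is 10 days after July 19, 2014 (when the supporting inventory is provided), i.e. July 29, 2014; done July 30, 2014 — permitted.
Step 5: the window is 10–80 days after July 5, 2014 (when the sworn proof of loss is submitted), so July 15, 2014 through September 23, 2014; done September 21, 2014 — within the window.
Step 6: the earliest permitted date is 21 days after September 21, 2014 (when the examination under oath is completed), i.e. October 12, 2014; done October 16, 2014, after the minimum wait.
Step 7: 60 days after October 30, 2014 (end of the 14-day response period, which began when the appraisal demand is filed on October 16, 2014) is December 29, 2014; January 1, 2015 misses that deadline by 3 days.
Later steps need not be reached.

Step 7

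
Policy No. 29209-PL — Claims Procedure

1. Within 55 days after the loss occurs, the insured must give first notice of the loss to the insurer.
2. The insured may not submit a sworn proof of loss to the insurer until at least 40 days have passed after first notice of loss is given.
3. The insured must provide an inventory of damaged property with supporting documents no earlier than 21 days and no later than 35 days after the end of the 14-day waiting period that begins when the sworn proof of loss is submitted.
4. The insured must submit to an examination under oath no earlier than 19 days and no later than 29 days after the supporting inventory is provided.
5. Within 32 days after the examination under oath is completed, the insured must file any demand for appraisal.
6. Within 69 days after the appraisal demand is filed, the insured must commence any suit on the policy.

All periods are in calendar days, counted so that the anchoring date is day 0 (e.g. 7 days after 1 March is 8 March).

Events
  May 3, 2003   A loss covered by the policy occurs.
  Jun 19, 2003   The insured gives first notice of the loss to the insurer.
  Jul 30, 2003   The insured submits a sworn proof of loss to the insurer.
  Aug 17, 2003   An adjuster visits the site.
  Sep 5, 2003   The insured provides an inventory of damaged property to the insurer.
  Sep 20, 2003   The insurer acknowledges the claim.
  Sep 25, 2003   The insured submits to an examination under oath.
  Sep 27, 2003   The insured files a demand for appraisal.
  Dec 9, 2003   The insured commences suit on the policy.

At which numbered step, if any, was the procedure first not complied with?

Step 1 — counting 55 days from May 3, 2003 (when the loss occurs) gives a deadline of Jun 27, 2003; done Jun 19, 2003 — timely.
Step 2 — must wait 40 days from Jun 19, 2003 (when first notice of loss is given), so not before Jul 29, 2003; Jul 30, 2003 is on or after that date.
Step 3 — 21 and 35 days from Aug 13, 2003 (end of the 14-day waiting period, which began when the sworn proof of loss is submitted on Jul 30, 2003) are Sep 3, 2003 and Sep 17, 2003 respectively; Sep 5, 2003 falls inside that range.
Step 4 — 19 and 29 days from Sep 5, 2003 (when the supporting inventory is provided) are Sep 24, 2003 and Oct 4, 2003 respectively; Sep 25, 2003 falls inside that range.
Step 5 — counting 32 days from Sep 25, 2003 (when the examination under oath is completed) gives a deadline of Oct 27, 2003; done Sep 27, 2003 — timely.
Step 6 — counting 69 days from Sep 27, 2003 (when the appraisal demand is filed) gives a deadline of Dec 5, 2003; Dec 9, 2003 misses that deadline by 4 days.

Step 6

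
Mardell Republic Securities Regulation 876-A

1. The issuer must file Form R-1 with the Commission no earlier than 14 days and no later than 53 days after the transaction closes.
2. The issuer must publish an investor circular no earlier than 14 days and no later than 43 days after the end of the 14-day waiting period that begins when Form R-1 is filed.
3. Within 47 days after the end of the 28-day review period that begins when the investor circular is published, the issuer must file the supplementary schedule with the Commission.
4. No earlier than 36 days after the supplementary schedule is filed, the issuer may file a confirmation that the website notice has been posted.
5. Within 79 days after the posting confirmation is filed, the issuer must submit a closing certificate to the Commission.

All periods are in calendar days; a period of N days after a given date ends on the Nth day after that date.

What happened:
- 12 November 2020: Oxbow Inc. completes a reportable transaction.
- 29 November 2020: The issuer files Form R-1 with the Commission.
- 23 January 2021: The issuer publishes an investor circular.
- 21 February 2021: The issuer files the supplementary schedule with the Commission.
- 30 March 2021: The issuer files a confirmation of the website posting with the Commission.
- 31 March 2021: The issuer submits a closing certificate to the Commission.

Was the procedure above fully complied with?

Yes

Step 1: the window is 14–53 days after 12 November 2020 (when the transaction closes), so 26 November 2020 through 4 January 2021; done 29 November 2020 — within the window.
Step 2: the window is 14–43 days after 13 December 2020 (end of the 14-day waiting period, which began when Form R-1 is filed on 29 November 2020), so 27 December 2020 through 25 January 2021; done 23 January 2021 — within the window.
Step 3: 47 days after 20 February 2021 (end of the 28-day review period, which began when the investor circular is published on 23 January 2021) is 8 April 2021; completed 21 February 2021, before the deadline.
Step 4: the earliest permitted date is 36 days after 21 February 2021 (when the supplementary schedule is filed), i.e. 29 March 2021; done 30 March 2021 — permitted.
Step 5: 79 days after 30 March 2021 (when the posting confirmation is filed) is 17 June 2021; 31 March 2021 is within that limit.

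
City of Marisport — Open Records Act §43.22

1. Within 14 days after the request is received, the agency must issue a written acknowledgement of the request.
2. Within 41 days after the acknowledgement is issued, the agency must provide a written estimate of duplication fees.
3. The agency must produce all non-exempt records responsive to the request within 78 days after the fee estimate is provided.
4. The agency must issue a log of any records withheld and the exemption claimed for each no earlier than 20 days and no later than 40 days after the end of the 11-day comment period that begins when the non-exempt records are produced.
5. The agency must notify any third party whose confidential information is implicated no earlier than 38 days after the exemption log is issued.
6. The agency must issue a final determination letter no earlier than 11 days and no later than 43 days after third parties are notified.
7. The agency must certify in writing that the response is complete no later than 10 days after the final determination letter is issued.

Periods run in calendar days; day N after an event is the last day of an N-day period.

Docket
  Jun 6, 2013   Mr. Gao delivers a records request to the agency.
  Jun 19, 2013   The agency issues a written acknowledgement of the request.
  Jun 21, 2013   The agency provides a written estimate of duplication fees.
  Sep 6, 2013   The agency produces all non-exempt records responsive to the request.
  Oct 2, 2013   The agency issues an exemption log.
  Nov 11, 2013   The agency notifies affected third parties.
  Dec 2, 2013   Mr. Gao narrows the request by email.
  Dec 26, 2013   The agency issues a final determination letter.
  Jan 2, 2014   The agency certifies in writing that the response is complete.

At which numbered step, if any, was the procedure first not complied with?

(1) due by Jun 6, 2013 + 14 days = Jun 20, 2013; done Jun 19, 2013 — timely.
(2) due by Jun 19, 2013 + 41 days = Jul 30, 2013; completed Jun 21, 2013, before the deadline.
(3) due by Jun 21, 2013 + 78 days = Sep 7, 2013; completed Sep 6, 2013, before the deadline.
(4) the permitted window runs from Sep 17, 2013 + 20 = Oct 7, 2013 to Sep 17, 2013 + 40 = Oct 27, 2013; Oct 2, 2013 is 5 days too early.

Step 4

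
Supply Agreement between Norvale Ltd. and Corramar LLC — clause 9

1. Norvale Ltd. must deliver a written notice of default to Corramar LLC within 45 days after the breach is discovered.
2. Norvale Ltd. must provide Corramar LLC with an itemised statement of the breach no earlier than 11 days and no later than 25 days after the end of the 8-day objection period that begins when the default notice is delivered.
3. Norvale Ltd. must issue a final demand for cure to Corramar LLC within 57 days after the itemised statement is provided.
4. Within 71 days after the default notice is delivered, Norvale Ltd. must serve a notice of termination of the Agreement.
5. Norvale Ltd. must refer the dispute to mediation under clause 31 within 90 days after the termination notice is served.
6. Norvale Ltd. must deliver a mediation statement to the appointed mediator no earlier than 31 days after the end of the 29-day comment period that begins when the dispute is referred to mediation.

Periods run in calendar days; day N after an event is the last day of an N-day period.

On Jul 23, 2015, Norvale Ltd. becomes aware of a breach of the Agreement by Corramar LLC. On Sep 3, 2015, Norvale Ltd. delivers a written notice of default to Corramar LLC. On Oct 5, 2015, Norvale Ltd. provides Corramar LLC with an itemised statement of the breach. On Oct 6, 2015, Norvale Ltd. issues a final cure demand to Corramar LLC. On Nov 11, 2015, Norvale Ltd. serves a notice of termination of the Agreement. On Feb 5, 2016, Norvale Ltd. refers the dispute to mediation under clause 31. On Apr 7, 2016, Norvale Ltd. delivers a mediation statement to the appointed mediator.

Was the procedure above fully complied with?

Step 1: 45 days after Jul 23, 2015 (when the breach is discovered) is Sep 6, 2015; Sep 3, 2015 is within that limit.
Step 2: the window is 11–25 days after Sep 11, 2015 (end of the 8-day objection period, which began when the default notice is delivered on Sep 3, 2015), so Sep 22, 2015 through Oct 6, 2015; done Oct 5, 2015, which is between those dates.
Step 3: 57 days after Oct 5, 2015 (when the itemised statement is provided) is Dec 1, 2015; completed Oct 6, 2015, before the deadline.
Step 4: 71 days after Sep 3, 2015 (when the default notice is delivered) is Nov 13, 2015; completed Nov 11, 2015, before the deadline.
Step 5: 90 days after Nov 11, 2015 (when the termination notice is served) is Feb 9, 2016; completed Feb 5, 2016, before the deadline.
Step 6: the earliest permitted date is 31 days after Mar 5, 2016 (end of the 29-day comment period, which began when the dispute is referred to mediation on Feb 5, 2016), i.e. Apr 5, 2016; done Apr 7, 2016, after the minimum wait.

Yes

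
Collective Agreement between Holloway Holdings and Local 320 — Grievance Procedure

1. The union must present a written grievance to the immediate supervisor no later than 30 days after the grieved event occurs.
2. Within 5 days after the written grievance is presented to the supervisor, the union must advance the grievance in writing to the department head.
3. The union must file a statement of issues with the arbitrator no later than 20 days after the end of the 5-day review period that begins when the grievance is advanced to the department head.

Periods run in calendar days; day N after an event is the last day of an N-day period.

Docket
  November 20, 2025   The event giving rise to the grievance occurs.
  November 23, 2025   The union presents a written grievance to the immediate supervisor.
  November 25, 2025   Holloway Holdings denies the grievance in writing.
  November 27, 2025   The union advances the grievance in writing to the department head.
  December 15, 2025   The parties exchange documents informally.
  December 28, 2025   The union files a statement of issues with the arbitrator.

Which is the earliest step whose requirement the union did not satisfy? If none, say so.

(1) due by November 20, 2025 + 30 days = December 20, 2025; completed November 23, 2025, before the deadline.
(2) due by November 23, 2025 + 5 days = November 28, 2025; done November 27, 2025 — timely.
(3) due by December 2, 2025 + 20 days = December 22, 2025; December 28, 2025 misses that deadline by 6 days.

Step 3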